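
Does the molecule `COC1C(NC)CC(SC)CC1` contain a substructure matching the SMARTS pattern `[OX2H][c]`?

No

The pattern [OX2H][c] describes a hydroxyl oxygen attached to an aromatic carbon — a phenol.
The closest candidate here is a methoxy ether (-OCH3), but the oxygen has H0, not H1. No other fragment satisfies the full query, so there is no match.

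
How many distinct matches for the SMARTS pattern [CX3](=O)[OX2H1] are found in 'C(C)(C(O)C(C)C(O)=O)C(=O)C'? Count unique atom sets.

1

[CX3](=O)[OX2H1] is the SMARTS for a carboxylic acid: an sp2 carbon double-bonded to O and single-bonded to an -OH oxygen.
Exactly one fragment in the molecule meets all constraints, giving 1 match.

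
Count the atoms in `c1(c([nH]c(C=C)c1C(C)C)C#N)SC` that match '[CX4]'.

The query [CX4] means: C with X4: aliphatic carbon with exactly 4 total connections (bonds + H).
Check the 14 heavy atoms by environment: 1× n (aromatic, X3) → no; 4× c (aromatic, X3) → no; 1× S (X2) → no; 4× C (X4) → match; 2× C (X3) → no; 1× C (X2) → no; 1× N (X1) → no.
That gives 4 matching atoms.

4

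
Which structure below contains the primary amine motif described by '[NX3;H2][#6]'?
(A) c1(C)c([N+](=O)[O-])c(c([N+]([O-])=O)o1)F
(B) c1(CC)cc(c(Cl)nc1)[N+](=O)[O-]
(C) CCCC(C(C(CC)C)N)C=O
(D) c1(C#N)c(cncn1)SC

[NX3;H2][#6] describes a trivalent nitrogen with two H attached to carbon (a primary amine).
(A) has a nitro group (-[N+](=O)[O-]) but the nitrogen is [N+] with no H, not NX3H2.
(B) has a nitro group (-[N+](=O)[O-]) but the nitrogen is [N+] with no H, not NX3H2.
(C) contains a primary amino group (-NH2), which satisfies every atom and bond constraint.
(D) has a nitrile (-C#N) but the nitrogen is NX1 (triple-bonded), not NX3 with two H.
So the answer is (C).

C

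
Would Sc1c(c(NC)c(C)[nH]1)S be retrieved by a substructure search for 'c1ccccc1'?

The pattern c1ccccc1 describes six aromatic carbons in a ring — a benzene ring.
The closest candidate here is a methyl group (-CH3), but no six-membered all-carbon aromatic ring is present. No other fragment satisfies the full query, so there is no match.

No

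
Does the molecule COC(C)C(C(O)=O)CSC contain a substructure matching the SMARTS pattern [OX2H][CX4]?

No

The pattern [OX2H][CX4] describes a hydroxyl oxygen bound to an sp3 (X4) carbon — an aliphatic alcohol.
The closest candidate here is a carboxylic acid group (-C(=O)OH), but the -OH is on a CX3 carbonyl carbon, not a CX4 carbon. No other fragment satisfies the full query, so there is no match.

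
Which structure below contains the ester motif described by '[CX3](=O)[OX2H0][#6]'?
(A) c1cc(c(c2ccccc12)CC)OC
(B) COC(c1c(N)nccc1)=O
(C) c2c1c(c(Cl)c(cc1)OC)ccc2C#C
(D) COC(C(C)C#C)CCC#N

B

[CX3](=O)[OX2H0][#6] describes a carbonyl carbon bonded to an oxygen that is itself bonded to carbon (no H on that O) (an ester).
(A) has a methoxy ether (-OCH3) but the ether oxygen is not adjacent to a C=O carbon.
(B) contains a methyl-ester group (-C(=O)OCH3), which satisfies every atom and bond constraint.
(C) has a methoxy ether (-OCH3) but the ether oxygen is not adjacent to a C=O carbon.
(D) has a methoxy ether (-OCH3) but the ether oxygen is not adjacent to a C=O carbon.
So the answer is (B).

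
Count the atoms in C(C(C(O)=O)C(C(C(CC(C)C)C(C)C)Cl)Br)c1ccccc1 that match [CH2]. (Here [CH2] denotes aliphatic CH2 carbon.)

2

Check the 23 heavy atoms by environment: 2× C (H2) → match; 6× C (H1) → no; 1× Br (H0) → no; 1× c (aromatic, H0) → no; 5× c (aromatic, H1) → no; 1× C (H0) → no; 1× O (H0) → no; 1× O (H1) → no; 1× Cl (H0) → no; 4× C (H3) → no.
That gives 2 matching atoms.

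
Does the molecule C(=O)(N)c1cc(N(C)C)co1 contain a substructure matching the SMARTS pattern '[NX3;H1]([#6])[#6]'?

The pattern [NX3;H1]([#6])[#6] describes a trivalent nitrogen with one H, bonded to two carbons — a secondary amine.
The closest candidate here is a dimethylamino group (-N(CH3)2), but the nitrogen has H0, not H1. No other fragment satisfies the full query, so there is no match.

No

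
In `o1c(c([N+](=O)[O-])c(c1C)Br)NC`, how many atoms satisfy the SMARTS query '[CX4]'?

The query [CX4] means: C with X4: aliphatic carbon with exactly 4 total connections (bonds + H).
Check the 12 heavy atoms by environment: 1× o (aromatic, X2) → no; 4× c (aromatic, X3) → no; 1× Br (X1) → no; 1× N (charge +1, X3) → no; 1× O (charge -1, X1) → no; 1× O (X1) → no; 1× N (X3) → no; 2× C (X4) → match.
That gives 2 matching atoms.

2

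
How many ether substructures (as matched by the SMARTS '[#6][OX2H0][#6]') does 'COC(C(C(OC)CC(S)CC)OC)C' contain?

[#6][OX2H0][#6] is the SMARTS for an ether: an aliphatic oxygen bridging two carbons with no H on the oxygen.
The molecule carries 3 separate instances of a methoxy ether (-OCH3) meeting every constraint; each maps to a distinct set of atoms, giving 3 matches.

3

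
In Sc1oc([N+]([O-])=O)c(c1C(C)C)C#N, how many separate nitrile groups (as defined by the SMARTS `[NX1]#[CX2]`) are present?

[NX1]#[CX2] is the SMARTS for a nitrile: a nitrogen triple-bonded to a two-connected carbon.
Exactly one fragment in the molecule meets all constraints, giving 1 match.

1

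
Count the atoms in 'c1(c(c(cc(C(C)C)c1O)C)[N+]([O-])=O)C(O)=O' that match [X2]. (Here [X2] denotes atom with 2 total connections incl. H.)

2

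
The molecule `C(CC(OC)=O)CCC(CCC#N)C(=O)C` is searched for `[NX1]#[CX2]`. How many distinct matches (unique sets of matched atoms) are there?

1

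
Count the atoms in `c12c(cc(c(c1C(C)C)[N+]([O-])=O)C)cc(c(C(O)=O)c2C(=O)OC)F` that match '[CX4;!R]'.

5

The query [CX4;!R] means: aliphatic carbon with four total connections, not in a ring.
Check the 25 heavy atoms by environment: 10× c (aromatic, X3, in 6-ring) → no; 5× C (X4, acyclic) → match; 1× F (X1, acyclic) → no; 2× C (X3, acyclic) → no; 3× O (X1, acyclic) → no; 2× O (X2, acyclic) → no; 1× N (charge +1, X3, acyclic) → no; 1× O (charge -1, X1, acyclic) → no.
That gives 5 matching atoms.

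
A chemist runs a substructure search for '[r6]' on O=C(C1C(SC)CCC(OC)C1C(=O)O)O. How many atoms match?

Check the 16 heavy atoms by environment: 6× C (in 6-ring) → match; 5× O (acyclic) → no; 4× C (acyclic) → no; 1× S (acyclic) → no.
That gives 6 matching atoms.

6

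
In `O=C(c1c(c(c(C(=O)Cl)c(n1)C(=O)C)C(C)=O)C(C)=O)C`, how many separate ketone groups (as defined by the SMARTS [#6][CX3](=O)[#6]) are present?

4

[#6][CX3](=O)[#6] is the SMARTS for a ketone: a carbonyl carbon (no H) flanked by two carbons.
The molecule carries 4 separate instances of an acetyl/ketone group (-C(=O)CH3) meeting every constraint; each maps to a distinct set of atoms, giving 4 matches.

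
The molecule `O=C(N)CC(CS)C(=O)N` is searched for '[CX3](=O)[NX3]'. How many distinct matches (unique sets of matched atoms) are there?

2

[CX3](=O)[NX3] is the SMARTS for an amide: a carbonyl carbon bonded to a trivalent nitrogen.
The molecule carries 2 separate instances of a primary amide (-C(=O)NH2) meeting every constraint; each maps to a distinct set of atoms, giving 2 matches.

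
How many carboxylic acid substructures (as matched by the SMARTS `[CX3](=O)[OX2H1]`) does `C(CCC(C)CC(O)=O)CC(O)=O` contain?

2

[CX3](=O)[OX2H1] is the SMARTS for a carboxylic acid: an sp2 carbon double-bonded to O and single-bonded to an -OH oxygen.
The molecule carries 2 separate instances of a carboxylic acid group (-C(=O)OH) meeting every constraint; each maps to a distinct set of atoms, giving 2 matches.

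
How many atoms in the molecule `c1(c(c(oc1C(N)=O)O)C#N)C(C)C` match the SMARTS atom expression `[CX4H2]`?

0

Check the 14 heavy atoms by environment: 1× o (aromatic, H0, X2) → no; 4× c (aromatic, H0, X3) → no; 1× O (H1, X2) → no; 1× C (H0, X2) → no; 1× N (H0, X1) → no; 1× C (H1, X4) → no; 2× C (H3, X4) → no; 1× C (H0, X3) → no; 1× O (H0, X1) → no; 1× N (H2, X3) → no.
No environment satisfies the query, so 0 matching atoms.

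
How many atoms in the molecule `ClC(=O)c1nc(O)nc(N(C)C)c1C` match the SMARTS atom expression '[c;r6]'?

4

The query [c;r6] means: aromatic carbon that belongs to a six-membered ring.
Check the 14 heavy atoms by environment: 2× n (aromatic, in 6-ring) → no; 4× c (aromatic, in 6-ring) → match; 2× O (acyclic) → no; 4× C (acyclic) → no; 1× N (acyclic) → no; 1× Cl (acyclic) → no.
That gives 4 matching atoms.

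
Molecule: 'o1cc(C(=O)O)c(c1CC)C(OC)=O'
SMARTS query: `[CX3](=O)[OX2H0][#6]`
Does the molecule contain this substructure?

The pattern [CX3](=O)[OX2H0][#6] describes a carbonyl carbon bonded to an oxygen that is itself bonded to carbon (no H on that O) — an ester.
The molecule carries a methyl-ester group (-C(=O)OCH3), whose atoms satisfy every constraint of the query, so the pattern matches.

Yes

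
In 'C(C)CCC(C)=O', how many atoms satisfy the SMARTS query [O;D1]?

The query [O;D1] means: aliphatic oxygen bonded to exactly one heavy atom.
Check the 7 heavy atoms by environment: 3× C (D2) → no; 1× C (D3) → no; 1× O (D1) → match; 2× C (D1) → no.
That gives 1 matching atom.

1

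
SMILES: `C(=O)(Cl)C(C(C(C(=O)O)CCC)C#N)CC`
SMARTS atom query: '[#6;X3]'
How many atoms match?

Check the 16 heavy atoms by environment: 8× C (X4) → no; 1× C (X2) → no; 1× N (X1) → no; 2× C (X3) → match; 2× O (X1) → no; 1× O (X2) → no; 1× Cl (X1) → no.
That gives 2 matching atoms.

2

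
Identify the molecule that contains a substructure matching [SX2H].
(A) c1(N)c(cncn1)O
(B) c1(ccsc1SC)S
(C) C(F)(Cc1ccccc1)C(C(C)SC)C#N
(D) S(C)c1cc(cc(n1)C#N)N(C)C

[SX2H] describes an aliphatic sulfur with two connections, one being H (a thiol).
(A) has a hydroxyl group (-OH) but it is an -OH, not an -SH.
(B) contains a thiol (-SH), which satisfies every atom and bond constraint.
(C) has a methylthio ether (-SCH3) but the sulfur has H0 (bonded to two carbons), not H1.
(D) has a methylthio ether (-SCH3) but the sulfur has H0 (bonded to two carbons), not H1.
So the answer is (B).

B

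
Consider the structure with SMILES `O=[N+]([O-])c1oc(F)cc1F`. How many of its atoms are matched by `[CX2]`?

Check the 10 heavy atoms by environment: 1× o (aromatic, X2) → no; 4× c (aromatic, X3) → no; 1× N (charge +1, X3) → no; 1× O (charge -1, X1) → no; 1× O (X1) → no; 2× F (X1) → no.
No environment satisfies the query, so 0 matching atoms.

0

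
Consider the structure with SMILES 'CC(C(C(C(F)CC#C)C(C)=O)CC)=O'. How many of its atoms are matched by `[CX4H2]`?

2

The query [CX4H2] means: sp3 carbon (X4) with exactly two hydrogens.
Check the 15 heavy atoms by environment: 2× C (H2, X4) → match; 3× C (H1, X4) → no; 2× C (H0, X3) → no; 2× O (H0, X1) → no; 3× C (H3, X4) → no; 1× F (H0, X1) → no; 1× C (H0, X2) → no; 1× C (H1, X2) → no.
That gives 2 matching atoms.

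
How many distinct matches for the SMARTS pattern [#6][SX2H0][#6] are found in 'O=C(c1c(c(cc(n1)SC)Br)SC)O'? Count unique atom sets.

[#6][SX2H0][#6] is the SMARTS for a thioether: an aliphatic sulfur bridging two carbons with no H on the sulfur.
The molecule carries 2 separate instances of a methylthio ether (-SCH3) meeting every constraint; each maps to a distinct set of atoms, giving 2 matches.

2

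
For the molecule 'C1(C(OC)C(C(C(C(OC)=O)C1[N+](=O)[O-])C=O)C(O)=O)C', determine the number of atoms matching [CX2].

0

The query [CX2] means: C with X2: aliphatic carbon with exactly 2 total connections.
Check the 21 heavy atoms by environment: 9× C (X4) → no; 1× N (charge +1, X3) → no; 1× O (charge -1, X1) → no; 4× O (X1) → no; 3× O (X2) → no; 3× C (X3) → no.
No environment satisfies the query, so 0 matching atoms.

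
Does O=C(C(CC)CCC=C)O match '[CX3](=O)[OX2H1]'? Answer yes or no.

The pattern [CX3](=O)[OX2H1] describes an sp2 carbon double-bonded to O and single-bonded to an -OH oxygen — a carboxylic acid.
The molecule carries a carboxylic acid group (-C(=O)OH), whose atoms satisfy every constraint of the query, so the pattern matches.

Yes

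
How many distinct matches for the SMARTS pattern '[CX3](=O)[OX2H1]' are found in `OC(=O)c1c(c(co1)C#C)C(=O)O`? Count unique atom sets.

[CX3](=O)[OX2H1] is the SMARTS for a carboxylic acid: an sp2 carbon double-bonded to O and single-bonded to an -OH oxygen.
The molecule carries 2 separate instances of a carboxylic acid group (-C(=O)OH) meeting every constraint; each maps to a distinct set of atoms, giving 2 matches.

2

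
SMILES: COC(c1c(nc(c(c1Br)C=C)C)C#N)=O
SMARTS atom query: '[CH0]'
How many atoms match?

2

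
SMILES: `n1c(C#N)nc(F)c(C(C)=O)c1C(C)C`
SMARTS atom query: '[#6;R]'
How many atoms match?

4

The query [#6;R] means: carbon that is part of a ring.
Check the 15 heavy atoms by environment: 2× n (aromatic, in 6-ring) → no; 4× c (aromatic, in 6-ring) → match; 6× C (acyclic) → no; 1× O (acyclic) → no; 1× N (acyclic) → no; 1× F (acyclic) → no.
That gives 4 matching atoms.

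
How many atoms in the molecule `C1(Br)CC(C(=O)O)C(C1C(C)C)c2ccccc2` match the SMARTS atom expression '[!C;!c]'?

3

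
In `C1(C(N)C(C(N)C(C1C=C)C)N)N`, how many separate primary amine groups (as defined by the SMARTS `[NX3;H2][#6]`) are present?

[NX3;H2][#6] is the SMARTS for a primary amine: a trivalent nitrogen with two H attached to carbon.
The molecule carries 4 separate instances of a primary amino group (-NH2) meeting every constraint; each maps to a distinct set of atoms, giving 4 matches.

4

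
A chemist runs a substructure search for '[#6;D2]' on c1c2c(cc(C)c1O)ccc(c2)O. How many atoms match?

The query [#6;D2] means: any carbon bonded to exactly two heavy atoms.
Check the 13 heavy atoms by environment: 5× c (aromatic, D3) → no; 5× c (aromatic, D2) → match; 2× O (D1) → no; 1× C (D1) → no.
That gives 5 matching atoms.

5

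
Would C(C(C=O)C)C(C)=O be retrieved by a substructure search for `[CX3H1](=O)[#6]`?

The pattern [CX3H1](=O)[#6] describes an sp2 carbon with one H, double-bonded to O and single-bonded to carbon — an aldehyde.
The molecule carries an aldehyde (-CHO), whose atoms satisfy every constraint of the query, so the pattern matches.

Yes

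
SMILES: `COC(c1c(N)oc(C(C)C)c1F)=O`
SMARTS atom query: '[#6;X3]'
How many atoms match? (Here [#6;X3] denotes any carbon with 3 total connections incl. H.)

5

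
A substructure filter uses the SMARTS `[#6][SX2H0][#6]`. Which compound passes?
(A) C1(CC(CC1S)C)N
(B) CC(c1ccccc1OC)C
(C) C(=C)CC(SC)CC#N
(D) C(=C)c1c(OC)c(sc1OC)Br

C

[#6][SX2H0][#6] describes an aliphatic sulfur bridging two carbons with no H on the sulfur (a thioether).
(A) has a thiol (-SH) but the sulfur has H1, not H0 bridging two carbons.
(B) has a methoxy ether (-OCH3) but the bridging atom is O, not S.
(C) contains a methylthio ether (-SCH3), which satisfies every atom and bond constraint.
(D) has a methoxy ether (-OCH3) but the bridging atom is O, not S.
So the answer is (C).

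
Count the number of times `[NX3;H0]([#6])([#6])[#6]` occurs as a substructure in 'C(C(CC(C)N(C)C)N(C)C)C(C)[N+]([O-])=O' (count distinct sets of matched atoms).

[NX3;H0]([#6])([#6])[#6] is the SMARTS for a tertiary amine: a trivalent nitrogen with no H, bonded to three carbons.
The molecule carries 2 separate instances of a dimethylamino group (-N(CH3)2) meeting every constraint; each maps to a distinct set of atoms, giving 2 matches.

2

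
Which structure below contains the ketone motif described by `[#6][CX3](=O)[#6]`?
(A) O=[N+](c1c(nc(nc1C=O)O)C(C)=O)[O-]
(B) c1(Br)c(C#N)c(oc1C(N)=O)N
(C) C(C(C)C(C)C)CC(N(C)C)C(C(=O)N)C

A

[#6][CX3](=O)[#6] describes a carbonyl carbon (no H) flanked by two carbons (a ketone).
(A) contains an acetyl/ketone group (-C(=O)CH3), which satisfies every atom and bond constraint.
(B) has a primary amide (-C(=O)NH2) but one neighbour of the carbonyl carbon is N, not C.
(C) has a primary amide (-C(=O)NH2) but one neighbour of the carbonyl carbon is N, not C.
So the answer is (A).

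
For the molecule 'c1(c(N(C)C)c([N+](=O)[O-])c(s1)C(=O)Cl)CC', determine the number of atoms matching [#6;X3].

The query [#6;X3] means: any carbon (aromatic or not) with three total connections.
Check the 16 heavy atoms by environment: 1× s (aromatic, X2) → no; 4× c (aromatic, X3) → match; 1× C (X3) → match; 2× O (X1) → no; 1× Cl (X1) → no; 4× C (X4) → no; 1× N (charge +1, X3) → no; 1× O (charge -1, X1) → no; 1× N (X3) → no.
Summing the matching environments: 4 + 1 = 5 matching atoms.

5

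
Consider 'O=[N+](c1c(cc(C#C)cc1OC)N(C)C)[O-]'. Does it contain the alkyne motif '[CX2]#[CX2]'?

The pattern [CX2]#[CX2] describes a carbon-carbon triple bond — an alkyne.
The molecule carries an ethynyl group (-C#CH), whose atoms satisfy every constraint of the query, so the pattern matches.

Yes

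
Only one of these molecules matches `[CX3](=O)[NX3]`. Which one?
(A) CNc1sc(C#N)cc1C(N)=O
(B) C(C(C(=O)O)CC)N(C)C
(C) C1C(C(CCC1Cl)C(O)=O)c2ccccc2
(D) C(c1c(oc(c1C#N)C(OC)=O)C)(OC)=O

[CX3](=O)[NX3] describes a carbonyl carbon bonded to a trivalent nitrogen (an amide).
(A) contains a primary amide (-C(=O)NH2), which satisfies every atom and bond constraint.
(B) has a carboxylic acid group (-C(=O)OH) but the carbonyl is bonded to O, not to an NX3 nitrogen.
(C) has a carboxylic acid group (-C(=O)OH) but the carbonyl is bonded to O, not to an NX3 nitrogen.
(D) has a methyl-ester group (-C(=O)OCH3) but the carbonyl is bonded to O, not to an NX3 nitrogen.
So the answer is (A).

A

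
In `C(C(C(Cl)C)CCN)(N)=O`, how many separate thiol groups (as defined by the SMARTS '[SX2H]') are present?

0

[SX2H] is the SMARTS for a thiol: an aliphatic sulfur with two connections, one being H.
No fragment in the molecule satisfies every constraint, giving 0 matches.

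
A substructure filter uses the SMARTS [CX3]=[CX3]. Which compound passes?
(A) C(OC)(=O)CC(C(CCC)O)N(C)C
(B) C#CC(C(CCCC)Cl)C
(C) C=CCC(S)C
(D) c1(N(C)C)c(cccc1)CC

[CX3]=[CX3] describes a non-aromatic C=C double bond between two sp2 carbons (an alkene).
(A) has an ethyl group (-CH2CH3) but its C-C bond is a single bond between CX4 carbons, not CX3=CX3.
(B) has an ethynyl group (-C#CH) but the C-C bond is a triple bond, not a double bond.
(C) contains a vinyl group (-CH=CH2), which satisfies every atom and bond constraint.
(D) has an ethyl group (-CH2CH3) but its C-C bond is a single bond between CX4 carbons, not CX3=CX3.
So the answer is (C).

C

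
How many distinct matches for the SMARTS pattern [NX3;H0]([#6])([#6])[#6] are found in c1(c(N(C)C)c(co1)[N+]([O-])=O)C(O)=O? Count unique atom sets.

[NX3;H0]([#6])([#6])[#6] is the SMARTS for a tertiary amine: a trivalent nitrogen with no H, bonded to three carbons.
Exactly one fragment in the molecule meets all constraints, giving 1 match.

1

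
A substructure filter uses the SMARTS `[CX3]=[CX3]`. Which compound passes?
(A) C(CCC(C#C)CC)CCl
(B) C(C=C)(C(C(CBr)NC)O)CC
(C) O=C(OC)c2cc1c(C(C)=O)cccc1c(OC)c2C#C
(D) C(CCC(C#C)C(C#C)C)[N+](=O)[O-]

B

[CX3]=[CX3] describes a non-aromatic C=C double bond between two sp2 carbons (an alkene).
(A) has an ethynyl group (-C#CH) but the C-C bond is a triple bond, not a double bond.
(B) contains a vinyl group (-CH=CH2), which satisfies every atom and bond constraint.
(C) has an ethynyl group (-C#CH) but the C-C bond is a triple bond, not a double bond.
(D) has an ethynyl group (-C#CH) but the C-C bond is a triple bond, not a double bond.
So the answer is (B).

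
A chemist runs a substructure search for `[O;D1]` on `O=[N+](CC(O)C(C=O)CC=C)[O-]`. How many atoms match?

The query [O;D1] means: aliphatic oxygen bonded to exactly one heavy atom.
Check the 12 heavy atoms by environment: 4× C (D2) → no; 2× C (D3) → no; 3× O (D1) → match; 1× N (charge +1, D3) → no; 1× O (charge -1, D1) → match; 1× C (D1) → no.
Summing the matching environments: 3 + 1 = 4 matching atoms.

4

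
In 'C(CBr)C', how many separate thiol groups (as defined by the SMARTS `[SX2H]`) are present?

0

[SX2H] is the SMARTS for a thiol: an aliphatic sulfur with two connections, one being H.
No fragment in the molecule satisfies every constraint, giving 0 matches.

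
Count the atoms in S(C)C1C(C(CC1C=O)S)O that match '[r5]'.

5

The query [r5] means: r5 matches atoms in a five-membered ring.
Check the 11 heavy atoms by environment: 5× C (in 5-ring) → match; 2× S (acyclic) → no; 2× C (acyclic) → no; 2× O (acyclic) → no.
That gives 5 matching atoms.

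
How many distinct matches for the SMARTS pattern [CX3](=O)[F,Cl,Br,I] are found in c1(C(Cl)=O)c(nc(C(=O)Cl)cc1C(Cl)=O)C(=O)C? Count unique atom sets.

[CX3](=O)[F,Cl,Br,I] is the SMARTS for an acyl halide: a carbonyl carbon bonded to a halogen.
The molecule carries 3 separate instances of an acyl chloride (-C(=O)Cl) meeting every constraint; each maps to a distinct set of atoms, giving 3 matches.

3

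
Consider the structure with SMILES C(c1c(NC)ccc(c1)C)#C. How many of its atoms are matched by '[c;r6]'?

6

The query [c;r6] means: aromatic carbon that belongs to a six-membered ring.
Check the 11 heavy atoms by environment: 6× c (aromatic, in 6-ring) → match; 4× C (acyclic) → no; 1× N (acyclic) → no.
That gives 6 matching atoms.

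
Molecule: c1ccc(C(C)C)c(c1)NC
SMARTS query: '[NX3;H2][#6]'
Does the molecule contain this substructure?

The pattern [NX3;H2][#6] describes a trivalent nitrogen with two H attached to carbon — a primary amine.
The closest candidate here is an N-methylamino group (-NHCH3), but the nitrogen bears two carbons and only one H (H1), not H2. No other fragment satisfies the full query, so there is no match.

No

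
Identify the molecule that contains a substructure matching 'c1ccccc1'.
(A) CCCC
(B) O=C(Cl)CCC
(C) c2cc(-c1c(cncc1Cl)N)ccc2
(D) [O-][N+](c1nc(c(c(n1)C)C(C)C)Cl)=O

C

c1ccccc1 describes six aromatic carbons in a ring (a benzene ring).
(A) has a methyl group (-CH3) but no six-membered all-carbon aromatic ring is present.
(B) has a methyl group (-CH3) but no six-membered all-carbon aromatic ring is present.
(C) contains a phenyl ring, which satisfies every atom and bond constraint.
(D) has a methyl group (-CH3) but no six-membered all-carbon aromatic ring is present.
So the answer is (C).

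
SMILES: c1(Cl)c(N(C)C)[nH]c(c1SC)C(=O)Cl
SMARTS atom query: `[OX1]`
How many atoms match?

The query [OX1] means: aliphatic oxygen with one total connection — typically a carbonyl =O or an oxide.
Check the 14 heavy atoms by environment: 1× n (aromatic, X3) → no; 4× c (aromatic, X3) → no; 1× N (X3) → no; 3× C (X4) → no; 1× C (X3) → no; 1× O (X1) → match; 2× Cl (X1) → no; 1× S (X2) → no.
That gives 1 matching atom.

1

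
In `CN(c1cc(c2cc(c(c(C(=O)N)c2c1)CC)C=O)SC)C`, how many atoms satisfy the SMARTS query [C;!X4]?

2

The query [C;!X4] means: aliphatic carbon that does not have four total connections.
Check the 22 heavy atoms by environment: 10× c (aromatic, X3) → no; 2× N (X3) → no; 5× C (X4) → no; 2× C (X3) → match; 2× O (X1) → no; 1× S (X2) → no.
That gives 2 matching atoms.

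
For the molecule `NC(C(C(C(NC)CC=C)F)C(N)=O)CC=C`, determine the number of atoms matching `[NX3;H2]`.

2

The query [NX3;H2] means: aliphatic N with 3 total connections, two of them H — an -NH2 nitrogen (amine or amide).
Check the 17 heavy atoms by environment: 2× C (H2, X4) → no; 4× C (H1, X4) → no; 2× N (H2, X3) → match; 2× C (H1, X3) → no; 2× C (H2, X3) → no; 1× N (H1, X3) → no; 1× C (H3, X4) → no; 1× F (H0, X1) → no; 1× C (H0, X3) → no; 1× O (H0, X1) → no.
That gives 2 matching atoms.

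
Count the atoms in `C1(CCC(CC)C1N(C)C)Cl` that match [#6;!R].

The query [#6;!R] means: carbon not in any ring.
Check the 11 heavy atoms by environment: 5× C (in 5-ring) → no; 1× Cl (acyclic) → no; 4× C (acyclic) → match; 1× N (acyclic) → no.
That gives 4 matching atoms.

4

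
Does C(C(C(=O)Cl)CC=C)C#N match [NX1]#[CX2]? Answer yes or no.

Yes

The pattern [NX1]#[CX2] describes a nitrogen triple-bonded to a two-connected carbon — a nitrile.
The molecule carries a nitrile (-C#N), whose atoms satisfy every constraint of the query, so the pattern matches.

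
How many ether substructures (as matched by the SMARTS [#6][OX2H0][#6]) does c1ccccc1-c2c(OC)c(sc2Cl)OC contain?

[#6][OX2H0][#6] is the SMARTS for an ether: an aliphatic oxygen bridging two carbons with no H on the oxygen.
The molecule carries 2 separate instances of a methoxy ether (-OCH3) meeting every constraint; each maps to a distinct set of atoms, giving 2 matches.

2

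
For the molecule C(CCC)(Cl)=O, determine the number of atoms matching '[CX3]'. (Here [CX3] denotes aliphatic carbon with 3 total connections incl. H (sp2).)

1

The query [CX3] means: C with X3: aliphatic carbon with exactly 3 total connections.
Check the 6 heavy atoms by environment: 3× C (X4) → no; 1× C (X3) → match; 1× O (X1) → no; 1× Cl (X1) → no.
That gives 1 matching atom.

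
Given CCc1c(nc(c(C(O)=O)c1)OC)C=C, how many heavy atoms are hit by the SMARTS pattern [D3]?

The query [D3] means: atom with exactly three heavy-atom neighbours.
Check the 15 heavy atoms by environment: 1× n (aromatic, D2) → no; 4× c (aromatic, D3) → match; 1× c (aromatic, D2) → no; 1× O (D2) → no; 3× C (D1) → no; 2× C (D2) → no; 1× C (D3) → match; 2× O (D1) → no.
Summing the matching environments: 4 + 1 = 5 matching atoms.

5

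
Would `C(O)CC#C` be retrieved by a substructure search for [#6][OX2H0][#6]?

The pattern [#6][OX2H0][#6] describes an aliphatic oxygen bridging two carbons with no H on the oxygen — an ether.
The closest candidate here is a hydroxyl group (-OH), but the oxygen has H1, not H0 bridging two carbons. No other fragment satisfies the full query, so there is no match.

No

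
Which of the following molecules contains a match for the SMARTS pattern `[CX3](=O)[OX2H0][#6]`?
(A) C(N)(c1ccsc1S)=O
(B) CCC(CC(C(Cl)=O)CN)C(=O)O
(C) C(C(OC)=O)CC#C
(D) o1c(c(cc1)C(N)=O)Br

C

[CX3](=O)[OX2H0][#6] describes a carbonyl carbon bonded to an oxygen that is itself bonded to carbon (no H on that O) (an ester).
(A) has a primary amide (-C(=O)NH2) but the carbonyl is bonded to N, not to an O-C linkage.
(B) has a carboxylic acid group (-C(=O)OH) but the singly-bonded O carries H (OX2H1, not H0).
(C) contains a methyl-ester group (-C(=O)OCH3), which satisfies every atom and bond constraint.
(D) has a primary amide (-C(=O)NH2) but the carbonyl is bonded to N, not to an O-C linkage.
So the answer is (C).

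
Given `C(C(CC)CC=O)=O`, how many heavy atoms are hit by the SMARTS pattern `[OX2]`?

0

The query [OX2] means: aliphatic oxygen with two total connections — ether, hydroxyl, or ester single-bond O.
Check the 8 heavy atoms by environment: 4× C (X4) → no; 2× C (X3) → no; 2× O (X1) → no.
No environment satisfies the query, so 0 matching atoms.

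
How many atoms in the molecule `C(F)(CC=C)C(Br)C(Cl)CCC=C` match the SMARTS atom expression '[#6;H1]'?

5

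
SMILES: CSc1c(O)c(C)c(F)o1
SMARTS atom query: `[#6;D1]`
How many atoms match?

2

The query [#6;D1] means: carbon bonded to exactly one heavy atom.
Check the 10 heavy atoms by environment: 1× o (aromatic, D2) → no; 4× c (aromatic, D3) → no; 1× S (D2) → no; 2× C (D1) → match; 1× F (D1) → no; 1× O (D1) → no.
That gives 2 matching atoms.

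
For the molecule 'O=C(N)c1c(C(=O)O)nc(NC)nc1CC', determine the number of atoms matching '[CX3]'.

Check the 16 heavy atoms by environment: 2× n (aromatic, X2) → no; 4× c (aromatic, X3) → no; 3× C (X4) → no; 2× N (X3) → no; 2× C (X3) → match; 2× O (X1) → no; 1× O (X2) → no.
That gives 2 matching atoms.

2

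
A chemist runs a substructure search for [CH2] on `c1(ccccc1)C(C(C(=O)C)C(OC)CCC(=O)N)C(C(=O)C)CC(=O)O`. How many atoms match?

3

Check the 27 heavy atoms by environment: 3× C (H2) → match; 4× C (H1) → no; 4× C (H0) → no; 5× O (H0) → no; 1× N (H2) → no; 1× c (aromatic, H0) → no; 5× c (aromatic, H1) → no; 3× C (H3) → no; 1× O (H1) → no.
That gives 3 matching atoms.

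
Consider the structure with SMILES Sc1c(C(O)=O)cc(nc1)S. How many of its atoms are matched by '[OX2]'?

1

The query [OX2] means: aliphatic oxygen with two total connections — ether, hydroxyl, or ester single-bond O.
Check the 11 heavy atoms by environment: 1× n (aromatic, X2) → no; 5× c (aromatic, X3) → no; 2× S (X2) → no; 1× C (X3) → no; 1× O (X1) → no; 1× O (X2) → match.
That gives 1 matching atom.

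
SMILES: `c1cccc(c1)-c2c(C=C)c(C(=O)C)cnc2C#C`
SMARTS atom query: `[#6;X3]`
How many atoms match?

The query [#6;X3] means: any carbon (aromatic or not) with three total connections.
Check the 19 heavy atoms by environment: 1× n (aromatic, X2) → no; 11× c (aromatic, X3) → match; 3× C (X3) → match; 1× O (X1) → no; 1× C (X4) → no; 2× C (X2) → no.
Summing the matching environments: 11 + 3 = 14 matching atoms.

14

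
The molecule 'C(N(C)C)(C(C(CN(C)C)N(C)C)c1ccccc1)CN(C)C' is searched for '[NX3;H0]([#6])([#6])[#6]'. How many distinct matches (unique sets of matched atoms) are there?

4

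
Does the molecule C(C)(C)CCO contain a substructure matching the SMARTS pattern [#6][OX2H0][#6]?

No

The pattern [#6][OX2H0][#6] describes an aliphatic oxygen bridging two carbons with no H on the oxygen — an ether.
The closest candidate here is a hydroxyl group (-OH), but the oxygen has H1, not H0 bridging two carbons. No other fragment satisfies the full query, so there is no match.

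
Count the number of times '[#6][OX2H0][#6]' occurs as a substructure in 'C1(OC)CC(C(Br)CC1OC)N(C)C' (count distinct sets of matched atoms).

2

[#6][OX2H0][#6] is the SMARTS for an ether: an aliphatic oxygen bridging two carbons with no H on the oxygen.
The molecule carries 2 separate instances of a methoxy ether (-OCH3) meeting every constraint; each maps to a distinct set of atoms, giving 2 matches.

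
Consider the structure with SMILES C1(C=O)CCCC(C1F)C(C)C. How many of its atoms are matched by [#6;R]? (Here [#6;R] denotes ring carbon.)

6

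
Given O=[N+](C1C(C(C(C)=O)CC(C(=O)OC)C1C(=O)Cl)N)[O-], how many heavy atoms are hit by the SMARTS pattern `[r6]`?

6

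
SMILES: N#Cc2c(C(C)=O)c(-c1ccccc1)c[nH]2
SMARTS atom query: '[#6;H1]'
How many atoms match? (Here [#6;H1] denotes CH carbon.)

6

Check the 16 heavy atoms by environment: 1× n (aromatic, H1) → no; 6× c (aromatic, H1) → match; 4× c (aromatic, H0) → no; 2× C (H0) → no; 1× N (H0) → no; 1× O (H0) → no; 1× C (H3) → no.
That gives 6 matching atoms.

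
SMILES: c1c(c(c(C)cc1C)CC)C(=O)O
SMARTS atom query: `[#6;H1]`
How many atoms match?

Check the 13 heavy atoms by environment: 4× c (aromatic, H0) → no; 2× c (aromatic, H1) → match; 3× C (H3) → no; 1× C (H0) → no; 1× O (H0) → no; 1× O (H1) → no; 1× C (H2) → no.
That gives 2 matching atoms.

2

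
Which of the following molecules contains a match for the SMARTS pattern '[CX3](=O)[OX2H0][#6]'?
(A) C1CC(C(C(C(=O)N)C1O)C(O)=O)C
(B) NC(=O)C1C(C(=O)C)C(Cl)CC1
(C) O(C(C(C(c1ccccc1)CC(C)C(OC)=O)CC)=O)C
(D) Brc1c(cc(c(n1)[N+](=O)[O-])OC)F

[CX3](=O)[OX2H0][#6] describes a carbonyl carbon bonded to an oxygen that is itself bonded to carbon (no H on that O) (an ester).
(A) has a carboxylic acid group (-C(=O)OH) but the singly-bonded O carries H (OX2H1, not H0).
(B) has a primary amide (-C(=O)NH2) but the carbonyl is bonded to N, not to an O-C linkage.
(C) contains a methyl-ester group (-C(=O)OCH3), which satisfies every atom and bond constraint.
(D) has a methoxy ether (-OCH3) but the ether oxygen is not adjacent to a C=O carbon.
So the answer is (C).

C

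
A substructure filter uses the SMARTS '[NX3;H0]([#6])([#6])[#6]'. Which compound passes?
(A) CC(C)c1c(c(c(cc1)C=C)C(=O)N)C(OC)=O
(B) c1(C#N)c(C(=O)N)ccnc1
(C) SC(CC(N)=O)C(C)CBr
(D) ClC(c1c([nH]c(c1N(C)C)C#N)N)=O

D

[NX3;H0]([#6])([#6])[#6] describes a trivalent nitrogen with no H, bonded to three carbons (a tertiary amine).
(A) has a primary amide (-C(=O)NH2) but the amide nitrogen has H2 and only one carbon neighbour.
(B) has a primary amide (-C(=O)NH2) but the amide nitrogen has H2 and only one carbon neighbour.
(C) has a primary amide (-C(=O)NH2) but the amide nitrogen has H2 and only one carbon neighbour.
(D) contains a dimethylamino group (-N(CH3)2), which satisfies every atom and bond constraint.
So the answer is (D).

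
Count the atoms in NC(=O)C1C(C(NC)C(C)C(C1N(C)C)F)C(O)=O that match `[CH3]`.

4

The query [CH3] means: aliphatic carbon with exactly three hydrogens.
Check the 19 heavy atoms by environment: 6× C (H1) → no; 1× N (H0) → no; 4× C (H3) → match; 1× N (H1) → no; 1× F (H0) → no; 2× C (H0) → no; 2× O (H0) → no; 1× O (H1) → no; 1× N (H2) → no.
That gives 4 matching atoms.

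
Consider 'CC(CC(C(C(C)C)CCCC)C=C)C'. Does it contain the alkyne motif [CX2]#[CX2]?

No

The pattern [CX2]#[CX2] describes a carbon-carbon triple bond — an alkyne.
The closest candidate here is a vinyl group (-CH=CH2), but the C=C is a double bond; both carbons are CX3, not CX2. No other fragment satisfies the full query, so there is no match.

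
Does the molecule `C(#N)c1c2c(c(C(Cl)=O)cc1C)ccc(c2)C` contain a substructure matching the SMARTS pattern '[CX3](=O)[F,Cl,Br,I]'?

The pattern [CX3](=O)[F,Cl,Br,I] describes a carbonyl carbon bonded to a halogen — an acyl halide.
The molecule carries an acyl chloride (-C(=O)Cl), whose atoms satisfy every constraint of the query, so the pattern matches.

Yes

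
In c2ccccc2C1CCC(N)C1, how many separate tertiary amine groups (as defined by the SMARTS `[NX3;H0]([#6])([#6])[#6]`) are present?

0

[NX3;H0]([#6])([#6])[#6] is the SMARTS for a tertiary amine: a trivalent nitrogen with no H, bonded to three carbons.
The molecule has a primary amino group (-NH2), but the nitrogen has H2, not H0 with three carbons; nothing else fits, so there are 0 matches.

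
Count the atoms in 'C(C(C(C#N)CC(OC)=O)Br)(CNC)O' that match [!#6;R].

0

The query [!#6;R] means: non-carbon atom that is part of a ring.
Check the 15 heavy atoms by environment: 9× C (acyclic) → no; 1× Br (acyclic) → no; 3× O (acyclic) → no; 2× N (acyclic) → no.
No environment satisfies the query, so 0 matching atoms.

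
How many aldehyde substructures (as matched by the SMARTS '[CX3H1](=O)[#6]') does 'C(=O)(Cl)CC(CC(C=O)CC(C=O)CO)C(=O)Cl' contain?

2

[CX3H1](=O)[#6] is the SMARTS for an aldehyde: an sp2 carbon with one H, double-bonded to O and single-bonded to carbon.
The molecule carries 2 separate instances of an aldehyde (-CHO) meeting every constraint; each maps to a distinct set of atoms, giving 2 matches.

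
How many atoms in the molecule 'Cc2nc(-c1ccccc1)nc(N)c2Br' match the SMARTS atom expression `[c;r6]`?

10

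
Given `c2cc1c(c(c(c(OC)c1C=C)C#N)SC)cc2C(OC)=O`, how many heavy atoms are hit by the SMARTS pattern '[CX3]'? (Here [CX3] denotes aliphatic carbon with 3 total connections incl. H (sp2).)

The query [CX3] means: C with X3: aliphatic carbon with exactly 3 total connections.
Check the 22 heavy atoms by environment: 10× c (aromatic, X3) → no; 2× O (X2) → no; 3× C (X4) → no; 3× C (X3) → match; 1× O (X1) → no; 1× C (X2) → no; 1× N (X1) → no; 1× S (X2) → no.
That gives 3 matching atoms.

3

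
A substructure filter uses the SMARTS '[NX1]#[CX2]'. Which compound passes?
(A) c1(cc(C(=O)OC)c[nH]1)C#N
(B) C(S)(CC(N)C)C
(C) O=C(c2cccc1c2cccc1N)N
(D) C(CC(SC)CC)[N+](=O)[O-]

[NX1]#[CX2] describes a nitrogen triple-bonded to a two-connected carbon (a nitrile).
(A) contains a nitrile (-C#N), which satisfies every atom and bond constraint.
(B) has a primary amino group (-NH2) but the nitrogen is NX3 (three connections), not NX1 triple-bonded.
(C) has a primary amide (-C(=O)NH2) but the nitrogen is NX3, not NX1.
(D) has a nitro group (-[N+](=O)[O-]) but there is no C#N triple bond.
So the answer is (A).

A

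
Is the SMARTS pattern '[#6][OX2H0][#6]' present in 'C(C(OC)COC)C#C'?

Yes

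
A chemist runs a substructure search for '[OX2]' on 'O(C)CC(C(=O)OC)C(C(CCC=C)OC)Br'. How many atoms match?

3

Check the 17 heavy atoms by environment: 9× C (X4) → no; 3× O (X2) → match; 1× Br (X1) → no; 3× C (X3) → no; 1× O (X1) → no.
That gives 3 matching atoms.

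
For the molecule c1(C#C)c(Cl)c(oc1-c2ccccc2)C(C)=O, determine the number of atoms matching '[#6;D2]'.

6

The query [#6;D2] means: any carbon bonded to exactly two heavy atoms.
Check the 17 heavy atoms by environment: 1× o (aromatic, D2) → no; 5× c (aromatic, D3) → no; 1× C (D2) → match; 2× C (D1) → no; 1× Cl (D1) → no; 1× C (D3) → no; 1× O (D1) → no; 5× c (aromatic, D2) → match.
Summing the matching environments: 1 + 5 = 6 matching atoms.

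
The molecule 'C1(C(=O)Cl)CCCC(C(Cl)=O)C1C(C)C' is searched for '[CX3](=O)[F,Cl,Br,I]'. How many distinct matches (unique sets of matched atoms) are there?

[CX3](=O)[F,Cl,Br,I] is the SMARTS for an acyl halide: a carbonyl carbon bonded to a halogen.
The molecule carries 2 separate instances of an acyl chloride (-C(=O)Cl) meeting every constraint; each maps to a distinct set of atoms, giving 2 matches.

2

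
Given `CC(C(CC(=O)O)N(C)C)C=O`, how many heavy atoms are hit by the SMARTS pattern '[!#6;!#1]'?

The query [!#6;!#1] means: not carbon and not hydrogen — any heteroatom.
Check the 12 heavy atoms by environment: 8× C → no; 3× O → match; 1× N → match.
Summing the matching environments: 3 + 1 = 4 matching atoms.

4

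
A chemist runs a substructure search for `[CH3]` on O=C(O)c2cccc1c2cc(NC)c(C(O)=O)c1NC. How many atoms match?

2

The query [CH3] means: aliphatic carbon with exactly three hydrogens.
Check the 20 heavy atoms by environment: 6× c (aromatic, H0) → no; 4× c (aromatic, H1) → no; 2× C (H0) → no; 2× O (H0) → no; 2× O (H1) → no; 2× N (H1) → no; 2× C (H3) → match.
That gives 2 matching atoms.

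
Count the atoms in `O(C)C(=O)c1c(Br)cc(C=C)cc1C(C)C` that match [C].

7

The query [C] means: uppercase C matches aliphatic (non-aromatic) carbon only.
Check the 16 heavy atoms by environment: 6× c (aromatic) → no; 7× C → match; 2× O → no; 1× Br → no.
That gives 7 matching atoms.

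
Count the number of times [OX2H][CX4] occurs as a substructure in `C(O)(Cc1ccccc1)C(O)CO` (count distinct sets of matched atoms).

3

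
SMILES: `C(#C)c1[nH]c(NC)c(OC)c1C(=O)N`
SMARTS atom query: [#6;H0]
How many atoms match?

Check the 14 heavy atoms by environment: 1× n (aromatic, H1) → no; 4× c (aromatic, H0) → match; 2× C (H0) → match; 1× C (H1) → no; 2× O (H0) → no; 1× N (H2) → no; 1× N (H1) → no; 2× C (H3) → no.
Summing the matching environments: 4 + 2 = 6 matching atoms.

6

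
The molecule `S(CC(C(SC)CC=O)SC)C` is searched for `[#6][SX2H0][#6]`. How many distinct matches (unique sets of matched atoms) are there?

3

[#6][SX2H0][#6] is the SMARTS for a thioether: an aliphatic sulfur bridging two carbons with no H on the sulfur.
The molecule carries 3 separate instances of a methylthio ether (-SCH3) meeting every constraint; each maps to a distinct set of atoms, giving 3 matches.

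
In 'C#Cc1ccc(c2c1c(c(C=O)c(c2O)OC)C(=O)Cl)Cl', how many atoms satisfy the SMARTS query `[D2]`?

The query [D2] means: atom with exactly two heavy-atom neighbours.
Check the 21 heavy atoms by environment: 8× c (aromatic, D3) → no; 2× c (aromatic, D2) → match; 2× Cl (D1) → no; 1× C (D3) → no; 3× O (D1) → no; 2× C (D2) → match; 2× C (D1) → no; 1× O (D2) → match.
Summing the matching environments: 2 + 2 + 1 = 5 matching atoms.

5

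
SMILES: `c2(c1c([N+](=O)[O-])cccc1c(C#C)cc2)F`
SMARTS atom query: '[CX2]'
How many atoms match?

2

The query [CX2] means: C with X2: aliphatic carbon with exactly 2 total connections.
Check the 16 heavy atoms by environment: 10× c (aromatic, X3) → no; 1× F (X1) → no; 1× N (charge +1, X3) → no; 1× O (charge -1, X1) → no; 1× O (X1) → no; 2× C (X2) → match.
That gives 2 matching atoms.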